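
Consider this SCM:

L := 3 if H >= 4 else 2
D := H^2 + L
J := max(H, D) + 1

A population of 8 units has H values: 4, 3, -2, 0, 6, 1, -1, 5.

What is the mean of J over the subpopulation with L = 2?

6

Observing L=2 restricts to units where L's equation naturally yields 2: H ∈ {3, -2, 0, 1, -1}. In that subpopulation J = 12, 7, 3, 4, 4, mean 6.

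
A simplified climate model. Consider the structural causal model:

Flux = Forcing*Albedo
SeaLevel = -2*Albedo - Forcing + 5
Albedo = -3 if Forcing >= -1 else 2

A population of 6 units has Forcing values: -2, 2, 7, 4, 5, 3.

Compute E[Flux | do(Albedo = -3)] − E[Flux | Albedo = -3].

Under do(Albedo=-3), Albedo's equation is replaced by Albedo=-3 for every unit. Per-unit Flux: 6, -6, -21, -12, -15, -9. Mean = -9.5.
Conditioning on Albedo=-3 selects the 5 unit(s) with Forcing ∈ {2, 7, 4, 5, 3}. Their Flux values: -6, -21, -12, -15, -9. Mean = -12.6.
Difference = -9.5 − (-12.6) = 3.1.

3.1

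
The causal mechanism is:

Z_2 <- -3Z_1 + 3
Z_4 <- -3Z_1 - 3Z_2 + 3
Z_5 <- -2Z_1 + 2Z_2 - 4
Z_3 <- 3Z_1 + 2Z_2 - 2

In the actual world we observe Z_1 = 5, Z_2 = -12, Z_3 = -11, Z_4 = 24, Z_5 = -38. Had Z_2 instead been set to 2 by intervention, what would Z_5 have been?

-10

do(Z_2=2) replaces the equation Z_2 <- -3Z_1 + 3 with the constant Z_2 = 2.
Z_5 = -2Z_1 + 2Z_2 - 4  [with Z_1=5, Z_2=2]  = -10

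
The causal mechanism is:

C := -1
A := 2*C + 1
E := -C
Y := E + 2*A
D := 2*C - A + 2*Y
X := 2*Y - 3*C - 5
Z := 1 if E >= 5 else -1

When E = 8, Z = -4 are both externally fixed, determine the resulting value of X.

10

Under do(E = 8, Z = -4), each intervened variable's structural equation is replaced by its fixed value.
A = 2*C + 1  [with C=-1]  = -1
Y = E + 2*A  [with E=8, A=-1]  = 6
X = 2*Y - 3*C - 5  [with Y=6, C=-1]  = 10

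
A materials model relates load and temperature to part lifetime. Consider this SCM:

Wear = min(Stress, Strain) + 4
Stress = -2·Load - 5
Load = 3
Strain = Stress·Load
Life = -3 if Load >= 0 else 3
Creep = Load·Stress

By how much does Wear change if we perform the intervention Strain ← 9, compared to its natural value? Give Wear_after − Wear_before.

22

do(Strain=9) replaces the equation Strain = Stress·Load with the constant Strain = 9.
Stress = -2·Load - 5  [with Load=3]  = -11
Wear = min(Stress, Strain) + 4  [with Stress=-11, Strain=9]  = -7
Without intervention: Stress = -2·Load - 5  [with Load=3]  = -11; Strain = Stress·Load  [with Stress=-11, Load=3]  = -33; Wear = min(Stress, Strain) + 4  [with Stress=-11, Strain=-33]  = -29.
Change = -7 − (-29) = 22.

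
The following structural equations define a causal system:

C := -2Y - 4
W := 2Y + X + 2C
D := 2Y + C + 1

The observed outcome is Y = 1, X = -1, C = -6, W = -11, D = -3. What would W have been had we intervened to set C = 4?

The intervention breaks the incoming arrows to C: C := -2Y - 4 no longer applies, and C = 4.
W = 2Y + X + 2C  [with Y=1, X=-1, C=4]  = 9

9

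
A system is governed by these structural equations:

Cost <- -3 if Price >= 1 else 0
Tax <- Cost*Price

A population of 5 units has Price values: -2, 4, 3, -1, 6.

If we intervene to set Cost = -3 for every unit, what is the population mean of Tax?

-6

do(Cost=-3) breaks Cost's dependence on Price. With Cost=-3 fixed, Tax across the units is 6, -12, -9, 3, -18, mean -6.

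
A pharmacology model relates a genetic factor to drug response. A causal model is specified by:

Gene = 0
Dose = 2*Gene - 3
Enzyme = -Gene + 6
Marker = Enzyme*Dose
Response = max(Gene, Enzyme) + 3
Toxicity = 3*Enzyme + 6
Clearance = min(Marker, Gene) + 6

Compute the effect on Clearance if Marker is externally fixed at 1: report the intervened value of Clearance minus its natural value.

18

The intervention breaks the incoming arrows to Marker: Marker = Enzyme*Dose no longer applies, and Marker = 1.
Clearance = min(Marker, Gene) + 6  [with Marker=1, Gene=0]  = 6
Without intervention: Dose = 2*Gene - 3  [with Gene=0]  = -3; Enzyme = -Gene + 6  [with Gene=0]  = 6; Marker = Enzyme*Dose  [with Enzyme=6, Dose=-3]  = -18; Clearance = min(Marker, Gene) + 6  [with Marker=-18, Gene=0]  = -12.
Change = 6 − (-12) = 18.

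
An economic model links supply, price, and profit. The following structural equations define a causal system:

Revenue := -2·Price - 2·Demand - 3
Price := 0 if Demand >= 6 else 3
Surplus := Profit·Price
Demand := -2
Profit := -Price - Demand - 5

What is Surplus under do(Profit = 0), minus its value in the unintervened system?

Intervening sets Profit = 0 and removes its equation (Profit := -Price - Demand - 5).
Price = 0 if Demand >= 6 else 3  [with Demand=-2]  = 3
Surplus = Profit·Price  [with Profit=0, Price=3]  = 0
Without intervention: Price = 0 if Demand >= 6 else 3  [with Demand=-2]  = 3; Profit = -Price - Demand - 5  [with Price=3, Demand=-2]  = -6; Surplus = Profit·Price  [with Profit=-6, Price=3]  = -18.
Change = 0 − (-18) = 18.

18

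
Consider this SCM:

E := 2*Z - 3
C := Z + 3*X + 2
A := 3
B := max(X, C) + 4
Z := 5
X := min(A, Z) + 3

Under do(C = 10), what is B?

14

Under do(C=10), the mechanism C := Z + 3*X + 2 is discarded; C is fixed at 10.
X = min(A, Z) + 3  [with A=3, Z=5]  = 6
B = max(X, C) + 4  [with X=6, C=10]  = 14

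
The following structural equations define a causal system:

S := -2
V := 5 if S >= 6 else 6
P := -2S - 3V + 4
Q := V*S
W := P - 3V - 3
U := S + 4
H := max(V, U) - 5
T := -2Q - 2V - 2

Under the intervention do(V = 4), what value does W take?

-19

do(V=4) replaces the equation V := 5 if S >= 6 else 6 with the constant V = 4.
P = -2S - 3V + 4  [with S=-2, V=4]  = -4
W = P - 3V - 3  [with P=-4, V=4]  = -19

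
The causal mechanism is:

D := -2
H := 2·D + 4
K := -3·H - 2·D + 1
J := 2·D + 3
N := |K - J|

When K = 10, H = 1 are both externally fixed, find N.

11

Setting K = 10, H = 1 by intervention discards those variables' equations.
J = 2·D + 3  [with D=-2]  = -1
N = |K - J|  [with K=10, J=-1]  = 11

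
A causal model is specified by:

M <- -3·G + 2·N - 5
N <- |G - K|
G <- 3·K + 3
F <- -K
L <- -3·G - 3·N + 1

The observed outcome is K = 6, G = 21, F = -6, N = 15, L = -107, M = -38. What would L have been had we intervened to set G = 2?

do(G=2) replaces the equation G <- 3·K + 3 with the constant G = 2.
N = |G - K|  [with G=2, K=6]  = 4
L = -3·G - 3·N + 1  [with G=2, N=4]  = -17

-17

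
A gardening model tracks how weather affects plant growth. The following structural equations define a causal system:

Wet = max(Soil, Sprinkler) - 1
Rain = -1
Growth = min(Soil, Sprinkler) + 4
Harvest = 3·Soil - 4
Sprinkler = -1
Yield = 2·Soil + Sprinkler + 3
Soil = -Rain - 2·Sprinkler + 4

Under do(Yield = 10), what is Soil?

7

do(Yield=10) replaces the equation Yield = 2·Soil + Sprinkler + 3 with the constant Yield = 10.
Soil is not downstream of the intervention, so its value is determined by the original equations.
Soil = -Rain - 2·Sprinkler + 4  [with Rain=-1, Sprinkler=-1]  = 7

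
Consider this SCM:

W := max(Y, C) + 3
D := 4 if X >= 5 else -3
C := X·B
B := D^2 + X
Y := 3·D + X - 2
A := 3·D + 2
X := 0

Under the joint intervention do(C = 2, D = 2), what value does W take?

The joint intervention fixes C = 2, D = 2, removing each variable's own equation.
Y = 3·D + X - 2  [with D=2, X=0]  = 4
W = max(Y, C) + 3  [with Y=4, C=2]  = 7

7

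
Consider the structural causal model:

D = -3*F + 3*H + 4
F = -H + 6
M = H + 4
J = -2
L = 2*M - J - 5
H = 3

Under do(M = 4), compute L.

The intervention breaks the incoming arrows to M: M = H + 4 no longer applies, and M = 4.
L = 2*M - J - 5  [with M=4, J=-2]  = 5

5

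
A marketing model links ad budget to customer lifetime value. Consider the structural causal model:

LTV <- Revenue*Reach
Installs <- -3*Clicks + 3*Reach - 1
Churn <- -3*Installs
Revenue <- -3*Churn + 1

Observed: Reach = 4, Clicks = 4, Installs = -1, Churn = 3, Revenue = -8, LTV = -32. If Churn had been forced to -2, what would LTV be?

Under do(Churn=-2), the mechanism Churn <- -3*Installs is discarded; Churn is fixed at -2.
Revenue = -3*Churn + 1  [with Churn=-2]  = 7
LTV = Revenue*Reach  [with Revenue=7, Reach=4]  = 28

28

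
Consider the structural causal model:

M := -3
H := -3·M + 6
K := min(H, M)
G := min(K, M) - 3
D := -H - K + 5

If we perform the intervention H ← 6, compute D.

do(H=6) replaces the equation H := -3·M + 6 with the constant H = 6.
K = min(H, M)  [with H=6, M=-3]  = -3
D = -H - K + 5  [with H=6, K=-3]  = 2

2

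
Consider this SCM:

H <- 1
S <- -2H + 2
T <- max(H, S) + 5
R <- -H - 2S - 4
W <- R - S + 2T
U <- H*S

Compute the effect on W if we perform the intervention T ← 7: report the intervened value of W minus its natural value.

2

do(T=7) replaces the equation T <- max(H, S) + 5 with the constant T = 7.
S = -2H + 2  [with H=1]  = 0
R = -H - 2S - 4  [with H=1, S=0]  = -5
W = R - S + 2T  [with R=-5, S=0, T=7]  = 9
Without intervention: S = -2H + 2  [with H=1]  = 0; T = max(H, S) + 5  [with H=1, S=0]  = 6; R = -H - 2S - 4  [with H=1, S=0]  = -5; W = R - S + 2T  [with R=-5, S=0, T=6]  = 7.
Change = 9 − 7 = 2.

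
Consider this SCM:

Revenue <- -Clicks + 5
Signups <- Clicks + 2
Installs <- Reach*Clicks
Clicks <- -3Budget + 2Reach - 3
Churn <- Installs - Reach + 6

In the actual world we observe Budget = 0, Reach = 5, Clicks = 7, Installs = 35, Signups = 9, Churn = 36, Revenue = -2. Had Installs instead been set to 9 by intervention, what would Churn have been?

Under do(Installs=9), the mechanism Installs <- Reach*Clicks is discarded; Installs is fixed at 9.
Churn = Installs - Reach + 6  [with Installs=9, Reach=5]  = 10

10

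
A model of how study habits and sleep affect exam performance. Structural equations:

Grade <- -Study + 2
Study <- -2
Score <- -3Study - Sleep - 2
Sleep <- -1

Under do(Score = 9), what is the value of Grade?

The intervention breaks the incoming arrows to Score: Score <- -3Study - Sleep - 2 no longer applies, and Score = 9.
Grade is not downstream of the intervention, so its value is determined by the original equations.
Grade = -Study + 2  [with Study=-2]  = 4

4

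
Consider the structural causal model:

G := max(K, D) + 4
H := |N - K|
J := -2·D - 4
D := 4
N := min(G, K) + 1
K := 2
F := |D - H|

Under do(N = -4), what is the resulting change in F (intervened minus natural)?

Under do(N=-4), the mechanism N := min(G, K) + 1 is discarded; N is fixed at -4.
H = |N - K|  [with N=-4, K=2]  = 6
F = |D - H|  [with D=4, H=6]  = 2
Without intervention: G = max(K, D) + 4  [with K=2, D=4]  = 8; N = min(G, K) + 1  [with G=8, K=2]  = 3; H = |N - K|  [with N=3, K=2]  = 1; F = |D - H|  [with D=4, H=1]  = 3.
Change = 2 − 3 = -1.

-1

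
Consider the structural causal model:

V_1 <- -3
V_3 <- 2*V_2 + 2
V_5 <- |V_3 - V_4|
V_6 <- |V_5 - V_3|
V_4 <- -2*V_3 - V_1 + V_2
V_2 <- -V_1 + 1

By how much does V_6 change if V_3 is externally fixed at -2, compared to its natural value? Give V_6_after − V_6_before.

The intervention breaks the incoming arrows to V_3: V_3 <- 2*V_2 + 2 no longer applies, and V_3 = -2.
V_2 = -V_1 + 1  [with V_1=-3]  = 4
V_4 = -2*V_3 - V_1 + V_2  [with V_3=-2, V_1=-3, V_2=4]  = 11
V_5 = |V_3 - V_4|  [with V_3=-2, V_4=11]  = 13
V_6 = |V_5 - V_3|  [with V_5=13, V_3=-2]  = 15
Without intervention: V_2 = -V_1 + 1  [with V_1=-3]  = 4; V_3 = 2*V_2 + 2  [with V_2=4]  = 10; V_4 = -2*V_3 - V_1 + V_2  [with V_3=10, V_1=-3, V_2=4]  = -13; V_5 = |V_3 - V_4|  [with V_3=10, V_4=-13]  = 23; V_6 = |V_5 - V_3|  [with V_5=23, V_3=10]  = 13.
Change = 15 − 13 = 2.

2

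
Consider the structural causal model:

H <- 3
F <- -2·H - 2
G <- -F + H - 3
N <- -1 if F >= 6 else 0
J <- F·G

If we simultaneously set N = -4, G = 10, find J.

The joint intervention fixes N = -4, G = 10, removing each variable's own equation.
F = -2·H - 2  [with H=3]  = -8
J = F·G  [with F=-8, G=10]  = -80

-80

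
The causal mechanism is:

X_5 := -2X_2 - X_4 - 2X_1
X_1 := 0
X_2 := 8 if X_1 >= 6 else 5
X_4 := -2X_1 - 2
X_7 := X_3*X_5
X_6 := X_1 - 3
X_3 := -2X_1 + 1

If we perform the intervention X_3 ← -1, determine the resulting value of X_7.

8

The intervention breaks the incoming arrows to X_3: X_3 := -2X_1 + 1 no longer applies, and X_3 = -1.
X_2 = 8 if X_1 >= 6 else 5  [with X_1=0]  = 5
X_4 = -2X_1 - 2  [with X_1=0]  = -2
X_5 = -2X_2 - X_4 - 2X_1  [with X_2=5, X_4=-2, X_1=0]  = -8
X_7 = X_3*X_5  [with X_3=-1, X_5=-8]  = 8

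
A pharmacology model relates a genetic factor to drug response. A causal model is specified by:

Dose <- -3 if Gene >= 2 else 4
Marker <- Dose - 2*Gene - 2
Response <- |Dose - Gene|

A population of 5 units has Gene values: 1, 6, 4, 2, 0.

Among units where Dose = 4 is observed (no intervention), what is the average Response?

3.5

Conditioning on Dose=4 selects the 2 unit(s) with Gene ∈ {1, 0}. Their Response values: 3, 4. Mean = 3.5.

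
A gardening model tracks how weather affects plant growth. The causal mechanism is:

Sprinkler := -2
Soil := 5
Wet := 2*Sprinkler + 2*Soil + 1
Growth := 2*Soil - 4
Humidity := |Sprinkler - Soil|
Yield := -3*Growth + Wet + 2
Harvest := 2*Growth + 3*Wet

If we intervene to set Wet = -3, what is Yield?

-19

The intervention breaks the incoming arrows to Wet: Wet := 2*Sprinkler + 2*Soil + 1 no longer applies, and Wet = -3.
Growth = 2*Soil - 4  [with Soil=5]  = 6
Yield = -3*Growth + Wet + 2  [with Growth=6, Wet=-3]  = -19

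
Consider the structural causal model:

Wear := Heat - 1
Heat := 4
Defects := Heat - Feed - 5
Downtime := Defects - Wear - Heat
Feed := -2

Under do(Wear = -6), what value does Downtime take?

do(Wear=-6) replaces the equation Wear := Heat - 1 with the constant Wear = -6.
Defects = Heat - Feed - 5  [with Heat=4, Feed=-2]  = 1
Downtime = Defects - Wear - Heat  [with Defects=1, Wear=-6, Heat=4]  = 3

3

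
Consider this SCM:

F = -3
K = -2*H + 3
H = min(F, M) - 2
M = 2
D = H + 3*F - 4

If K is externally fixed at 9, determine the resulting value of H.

-5

do(K=9) replaces the equation K = -2*H + 3 with the constant K = 9.
H is not downstream of the intervention, so its value is determined by the original equations.
H = min(F, M) - 2  [with F=-3, M=2]  = -5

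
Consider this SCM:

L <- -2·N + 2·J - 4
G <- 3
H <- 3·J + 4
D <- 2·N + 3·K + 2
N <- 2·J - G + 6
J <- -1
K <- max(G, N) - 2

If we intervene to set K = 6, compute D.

Under do(K=6), the mechanism K <- max(G, N) - 2 is discarded; K is fixed at 6.
N = 2·J - G + 6  [with J=-1, G=3]  = 1
D = 2·N + 3·K + 2  [with N=1, K=6]  = 22

22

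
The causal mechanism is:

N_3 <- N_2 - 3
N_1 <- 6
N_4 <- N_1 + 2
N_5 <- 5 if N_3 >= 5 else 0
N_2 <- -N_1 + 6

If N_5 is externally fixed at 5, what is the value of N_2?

Under do(N_5=5), the mechanism N_5 <- 5 if N_3 >= 5 else 0 is discarded; N_5 is fixed at 5.
No directed path runs from N_5 to N_2, so N_2 keeps its natural value.
N_2 = -N_1 + 6  [with N_1=6]  = 0

0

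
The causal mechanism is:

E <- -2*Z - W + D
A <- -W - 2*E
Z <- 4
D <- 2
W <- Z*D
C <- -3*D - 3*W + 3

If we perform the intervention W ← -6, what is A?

do(W=-6) replaces the equation W <- Z*D with the constant W = -6.
E = -2*Z - W + D  [with Z=4, W=-6, D=2]  = 0
A = -W - 2*E  [with W=-6, E=0]  = 6

6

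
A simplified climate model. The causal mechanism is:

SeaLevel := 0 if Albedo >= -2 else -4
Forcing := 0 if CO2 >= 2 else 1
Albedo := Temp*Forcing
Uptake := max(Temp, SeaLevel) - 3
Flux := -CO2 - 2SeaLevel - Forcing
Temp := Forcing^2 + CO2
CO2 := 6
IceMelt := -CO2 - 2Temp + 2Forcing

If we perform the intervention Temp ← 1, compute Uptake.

The intervention breaks the incoming arrows to Temp: Temp := Forcing^2 + CO2 no longer applies, and Temp = 1.
Forcing = 0 if CO2 >= 2 else 1  [with CO2=6]  = 0
Albedo = Temp*Forcing  [with Temp=1, Forcing=0]  = 0
SeaLevel = 0 if Albedo >= -2 else -4  [with Albedo=0]  = 0
Uptake = max(Temp, SeaLevel) - 3  [with Temp=1, SeaLevel=0]  = -2

-2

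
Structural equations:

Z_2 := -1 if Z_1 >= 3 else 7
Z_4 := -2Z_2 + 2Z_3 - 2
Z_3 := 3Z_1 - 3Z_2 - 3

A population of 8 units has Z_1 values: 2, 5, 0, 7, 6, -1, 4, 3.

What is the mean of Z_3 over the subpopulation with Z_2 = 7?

-23

E[Z_3|Z_2=7] averages over only the 3 units with Z_2=7 (Z_1 = 2, 0, -1): Z_3 = -18, -24, -27, mean -23.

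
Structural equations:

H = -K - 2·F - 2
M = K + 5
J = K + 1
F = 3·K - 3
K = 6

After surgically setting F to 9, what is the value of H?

Intervening sets F = 9 and removes its equation (F = 3·K - 3).
H = -K - 2·F - 2  [with K=6, F=9]  = -26

-26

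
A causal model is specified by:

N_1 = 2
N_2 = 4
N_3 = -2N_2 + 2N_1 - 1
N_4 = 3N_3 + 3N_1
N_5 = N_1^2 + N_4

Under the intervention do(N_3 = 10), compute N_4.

The intervention breaks the incoming arrows to N_3: N_3 = -2N_2 + 2N_1 - 1 no longer applies, and N_3 = 10.
N_4 = 3N_3 + 3N_1  [with N_3=10, N_1=2]  = 36

36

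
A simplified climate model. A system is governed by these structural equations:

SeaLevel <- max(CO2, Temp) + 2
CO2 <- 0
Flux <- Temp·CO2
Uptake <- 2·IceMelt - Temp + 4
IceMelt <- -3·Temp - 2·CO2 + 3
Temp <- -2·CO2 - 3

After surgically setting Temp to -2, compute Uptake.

24

Under do(Temp=-2), the mechanism Temp <- -2·CO2 - 3 is discarded; Temp is fixed at -2.
IceMelt = -3·Temp - 2·CO2 + 3  [with Temp=-2, CO2=0]  = 9
Uptake = 2·IceMelt - Temp + 4  [with IceMelt=9, Temp=-2]  = 24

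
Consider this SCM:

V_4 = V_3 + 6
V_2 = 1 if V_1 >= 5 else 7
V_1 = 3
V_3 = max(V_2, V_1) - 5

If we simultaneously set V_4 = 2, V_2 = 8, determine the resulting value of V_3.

Setting V_4 = 2, V_2 = 8 by intervention discards those variables' equations.
V_3 = max(V_2, V_1) - 5  [with V_2=8, V_1=3]  = 3

3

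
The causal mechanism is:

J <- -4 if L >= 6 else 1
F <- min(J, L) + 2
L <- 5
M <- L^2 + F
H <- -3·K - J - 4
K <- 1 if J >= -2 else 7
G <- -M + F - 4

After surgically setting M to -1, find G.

The intervention breaks the incoming arrows to M: M <- L^2 + F no longer applies, and M = -1.
J = -4 if L >= 6 else 1  [with L=5]  = 1
F = min(J, L) + 2  [with J=1, L=5]  = 3
G = -M + F - 4  [with M=-1, F=3]  = 0

0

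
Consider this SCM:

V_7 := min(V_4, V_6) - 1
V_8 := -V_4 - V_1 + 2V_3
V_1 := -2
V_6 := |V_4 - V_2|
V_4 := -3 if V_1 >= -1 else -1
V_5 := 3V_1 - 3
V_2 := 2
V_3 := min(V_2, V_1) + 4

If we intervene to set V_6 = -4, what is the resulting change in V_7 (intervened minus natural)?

Intervening sets V_6 = -4 and removes its equation (V_6 := |V_4 - V_2|).
V_4 = -3 if V_1 >= -1 else -1  [with V_1=-2]  = -1
V_7 = min(V_4, V_6) - 1  [with V_4=-1, V_6=-4]  = -5
Without intervention: V_4 = -3 if V_1 >= -1 else -1  [with V_1=-2]  = -1; V_6 = |V_4 - V_2|  [with V_4=-1, V_2=2]  = 3; V_7 = min(V_4, V_6) - 1  [with V_4=-1, V_6=3]  = -2.
Change = -5 − (-2) = -3.

-3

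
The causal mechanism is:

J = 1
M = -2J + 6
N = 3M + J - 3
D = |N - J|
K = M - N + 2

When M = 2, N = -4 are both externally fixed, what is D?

5

Under do(M = 2, N = -4), each intervened variable's structural equation is replaced by its fixed value.
D = |N - J|  [with N=-4, J=1]  = 5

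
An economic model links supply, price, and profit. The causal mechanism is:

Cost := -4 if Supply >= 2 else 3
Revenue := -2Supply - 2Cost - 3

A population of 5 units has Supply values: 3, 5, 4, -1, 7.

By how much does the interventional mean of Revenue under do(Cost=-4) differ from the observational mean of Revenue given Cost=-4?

Every unit gets Cost=-4 under the intervention. Revenue values become -1, -5, -3, 7, -9; E[Revenue|do(Cost=-4)] = -2.2.
Conditioning on Cost=-4 selects the 4 unit(s) with Supply ∈ {3, 5, 4, 7}. Their Revenue values: -1, -5, -3, -9. Mean = -4.5.
Difference = -2.2 − (-4.5) = 2.3.

2.3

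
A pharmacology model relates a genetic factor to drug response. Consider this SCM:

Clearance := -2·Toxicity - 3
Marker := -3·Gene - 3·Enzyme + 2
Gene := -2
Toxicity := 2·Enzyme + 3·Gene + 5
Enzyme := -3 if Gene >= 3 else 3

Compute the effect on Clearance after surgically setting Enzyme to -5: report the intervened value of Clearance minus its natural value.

32

do(Enzyme=-5) replaces the equation Enzyme := -3 if Gene >= 3 else 3 with the constant Enzyme = -5.
Toxicity = 2·Enzyme + 3·Gene + 5  [with Enzyme=-5, Gene=-2]  = -11
Clearance = -2·Toxicity - 3  [with Toxicity=-11]  = 19
Without intervention: Enzyme = -3 if Gene >= 3 else 3  [with Gene=-2]  = 3; Toxicity = 2·Enzyme + 3·Gene + 5  [with Enzyme=3, Gene=-2]  = 5; Clearance = -2·Toxicity - 3  [with Toxicity=5]  = -13.
Change = 19 − (-13) = 32.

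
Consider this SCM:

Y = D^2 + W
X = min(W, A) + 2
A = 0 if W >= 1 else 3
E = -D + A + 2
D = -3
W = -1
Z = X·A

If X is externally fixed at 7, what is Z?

21

Under do(X=7), the mechanism X = min(W, A) + 2 is discarded; X is fixed at 7.
A = 0 if W >= 1 else 3  [with W=-1]  = 3
Z = X·A  [with X=7, A=3]  = 21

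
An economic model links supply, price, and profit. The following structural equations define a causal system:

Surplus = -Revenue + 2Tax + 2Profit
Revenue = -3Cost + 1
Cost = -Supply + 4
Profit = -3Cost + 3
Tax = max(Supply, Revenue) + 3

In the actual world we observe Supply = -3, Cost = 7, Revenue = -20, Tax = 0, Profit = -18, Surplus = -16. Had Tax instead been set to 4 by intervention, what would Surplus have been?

Under do(Tax=4), the mechanism Tax = max(Supply, Revenue) + 3 is discarded; Tax is fixed at 4.
Cost = -Supply + 4  [with Supply=-3]  = 7
Revenue = -3Cost + 1  [with Cost=7]  = -20
Profit = -3Cost + 3  [with Cost=7]  = -18
Surplus = -Revenue + 2Tax + 2Profit  [with Revenue=-20, Tax=4, Profit=-18]  = -8

-8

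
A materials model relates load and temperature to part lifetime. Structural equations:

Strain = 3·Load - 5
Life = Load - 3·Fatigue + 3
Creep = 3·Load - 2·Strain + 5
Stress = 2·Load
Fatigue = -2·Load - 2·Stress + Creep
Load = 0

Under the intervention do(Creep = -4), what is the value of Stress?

0

The intervention breaks the incoming arrows to Creep: Creep = 3·Load - 2·Strain + 5 no longer applies, and Creep = -4.
Since Stress is not a descendant of the intervened variable, it is unaffected.
Stress = 2·Load  [with Load=0]  = 0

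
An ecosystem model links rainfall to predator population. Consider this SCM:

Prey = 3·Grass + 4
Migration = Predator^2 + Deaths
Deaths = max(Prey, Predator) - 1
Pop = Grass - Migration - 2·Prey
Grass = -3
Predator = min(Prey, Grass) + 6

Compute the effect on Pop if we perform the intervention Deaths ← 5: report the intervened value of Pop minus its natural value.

Under do(Deaths=5), the mechanism Deaths = max(Prey, Predator) - 1 is discarded; Deaths is fixed at 5.
Prey = 3·Grass + 4  [with Grass=-3]  = -5
Predator = min(Prey, Grass) + 6  [with Prey=-5, Grass=-3]  = 1
Migration = Predator^2 + Deaths  [with Predator=1, Deaths=5]  = 6
Pop = Grass - Migration - 2·Prey  [with Grass=-3, Migration=6, Prey=-5]  = 1
Without intervention: Prey = 3·Grass + 4  [with Grass=-3]  = -5; Predator = min(Prey, Grass) + 6  [with Prey=-5, Grass=-3]  = 1; Deaths = max(Prey, Predator) - 1  [with Prey=-5, Predator=1]  = 0; Migration = Predator^2 + Deaths  [with Predator=1, Deaths=0]  = 1; Pop = Grass - Migration - 2·Prey  [with Grass=-3, Migration=1, Prey=-5]  = 6.
Change = 1 − 6 = -5.

-5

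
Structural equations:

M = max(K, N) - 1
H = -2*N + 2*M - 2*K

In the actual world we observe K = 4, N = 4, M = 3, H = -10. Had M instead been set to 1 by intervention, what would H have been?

The intervention breaks the incoming arrows to M: M = max(K, N) - 1 no longer applies, and M = 1.
H = -2*N + 2*M - 2*K  [with N=4, M=1, K=4]  = -14

-14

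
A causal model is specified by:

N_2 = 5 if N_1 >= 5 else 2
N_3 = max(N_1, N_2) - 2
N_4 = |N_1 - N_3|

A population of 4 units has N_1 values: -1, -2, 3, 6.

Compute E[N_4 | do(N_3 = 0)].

3

Every unit gets N_3=0 under the intervention. N_4 values become 1, 2, 3, 6; E[N_4|do(N_3=0)] = 3.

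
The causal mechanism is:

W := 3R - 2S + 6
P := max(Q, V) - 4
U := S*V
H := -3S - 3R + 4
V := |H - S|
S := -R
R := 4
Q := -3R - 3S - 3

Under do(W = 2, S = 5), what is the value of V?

Setting W = 2, S = 5 by intervention discards those variables' equations.
H = -3S - 3R + 4  [with S=5, R=4]  = -23
V = |H - S|  [with H=-23, S=5]  = 28

28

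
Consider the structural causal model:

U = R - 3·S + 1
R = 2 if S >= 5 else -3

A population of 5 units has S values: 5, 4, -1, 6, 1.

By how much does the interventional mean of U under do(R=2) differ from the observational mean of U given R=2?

The intervention sets R=2 in all 5 units regardless of S. Recomputing U per unit gives -12, -9, 6, -15, 0; average -6.
Conditioning on R=2 selects the 2 unit(s) with S ∈ {5, 6}. Their U values: -12, -15. Mean = -13.5.
Difference = -6 − (-13.5) = 7.5.

7.5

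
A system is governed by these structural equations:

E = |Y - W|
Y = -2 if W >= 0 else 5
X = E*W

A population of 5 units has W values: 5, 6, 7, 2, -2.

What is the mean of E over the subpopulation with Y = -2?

7

Observing Y=-2 restricts to units where Y's equation naturally yields -2: W ∈ {5, 6, 7, 2}. In that subpopulation E = 7, 8, 9, 4, mean 7.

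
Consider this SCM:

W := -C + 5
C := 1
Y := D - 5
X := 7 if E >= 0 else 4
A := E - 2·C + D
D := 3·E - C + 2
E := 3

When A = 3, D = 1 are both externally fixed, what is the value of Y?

-4

Under do(A = 3, D = 1), each intervened variable's structural equation is replaced by its fixed value.
Y = D - 5  [with D=1]  = -4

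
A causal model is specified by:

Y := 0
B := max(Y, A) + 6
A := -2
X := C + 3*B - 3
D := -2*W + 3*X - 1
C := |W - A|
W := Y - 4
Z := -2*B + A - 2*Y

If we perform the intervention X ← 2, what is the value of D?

13

do(X=2) replaces the equation X := C + 3*B - 3 with the constant X = 2.
W = Y - 4  [with Y=0]  = -4
D = -2*W + 3*X - 1  [with W=-4, X=2]  = 13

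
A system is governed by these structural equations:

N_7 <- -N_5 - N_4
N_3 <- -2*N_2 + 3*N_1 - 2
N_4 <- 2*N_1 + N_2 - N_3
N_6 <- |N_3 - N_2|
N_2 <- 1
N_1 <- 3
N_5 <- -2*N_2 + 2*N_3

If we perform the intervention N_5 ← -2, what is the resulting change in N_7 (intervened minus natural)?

Under do(N_5=-2), the mechanism N_5 <- -2*N_2 + 2*N_3 is discarded; N_5 is fixed at -2.
N_3 = -2*N_2 + 3*N_1 - 2  [with N_2=1, N_1=3]  = 5
N_4 = 2*N_1 + N_2 - N_3  [with N_1=3, N_2=1, N_3=5]  = 2
N_7 = -N_5 - N_4  [with N_5=-2, N_4=2]  = 0
Without intervention: N_3 = -2*N_2 + 3*N_1 - 2  [with N_2=1, N_1=3]  = 5; N_4 = 2*N_1 + N_2 - N_3  [with N_1=3, N_2=1, N_3=5]  = 2; N_5 = -2*N_2 + 2*N_3  [with N_2=1, N_3=5]  = 8; N_7 = -N_5 - N_4  [with N_5=8, N_4=2]  = -10.
Change = 0 − (-10) = 10.

10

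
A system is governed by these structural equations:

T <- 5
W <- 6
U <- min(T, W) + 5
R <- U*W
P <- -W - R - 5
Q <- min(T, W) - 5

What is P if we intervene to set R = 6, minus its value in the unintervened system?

Intervening sets R = 6 and removes its equation (R <- U*W).
P = -W - R - 5  [with W=6, R=6]  = -17
Without intervention: U = min(T, W) + 5  [with T=5, W=6]  = 10; R = U*W  [with U=10, W=6]  = 60; P = -W - R - 5  [with W=6, R=60]  = -71.
Change = -17 − (-71) = 54.

54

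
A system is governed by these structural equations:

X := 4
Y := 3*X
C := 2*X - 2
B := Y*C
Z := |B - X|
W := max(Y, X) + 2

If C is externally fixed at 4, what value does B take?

The intervention breaks the incoming arrows to C: C := 2*X - 2 no longer applies, and C = 4.
Y = 3*X  [with X=4]  = 12
B = Y*C  [with Y=12, C=4]  = 48

48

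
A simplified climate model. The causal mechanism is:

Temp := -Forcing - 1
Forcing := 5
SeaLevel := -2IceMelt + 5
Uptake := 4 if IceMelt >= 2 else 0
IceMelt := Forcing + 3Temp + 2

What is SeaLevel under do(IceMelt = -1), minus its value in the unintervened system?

-20

The intervention breaks the incoming arrows to IceMelt: IceMelt := Forcing + 3Temp + 2 no longer applies, and IceMelt = -1.
SeaLevel = -2IceMelt + 5  [with IceMelt=-1]  = 7
Without intervention: Temp = -Forcing - 1  [with Forcing=5]  = -6; IceMelt = Forcing + 3Temp + 2  [with Forcing=5, Temp=-6]  = -11; SeaLevel = -2IceMelt + 5  [with IceMelt=-11]  = 27.
Change = 7 − 27 = -20.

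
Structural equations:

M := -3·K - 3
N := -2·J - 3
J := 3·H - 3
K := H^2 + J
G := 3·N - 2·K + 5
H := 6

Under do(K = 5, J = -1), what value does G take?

Setting K = 5, J = -1 by intervention discards those variables' equations.
N = -2·J - 3  [with J=-1]  = -1
G = 3·N - 2·K + 5  [with N=-1, K=5]  = -8

-8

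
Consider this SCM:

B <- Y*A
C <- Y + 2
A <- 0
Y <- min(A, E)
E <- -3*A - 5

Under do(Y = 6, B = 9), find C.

Setting Y = 6, B = 9 by intervention discards those variables' equations.
C = Y + 2  [with Y=6]  = 8

8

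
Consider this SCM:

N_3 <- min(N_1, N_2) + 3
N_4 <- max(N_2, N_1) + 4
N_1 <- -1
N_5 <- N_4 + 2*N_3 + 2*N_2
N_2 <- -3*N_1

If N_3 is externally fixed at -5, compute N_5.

do(N_3=-5) replaces the equation N_3 <- min(N_1, N_2) + 3 with the constant N_3 = -5.
N_2 = -3*N_1  [with N_1=-1]  = 3
N_4 = max(N_2, N_1) + 4  [with N_2=3, N_1=-1]  = 7
N_5 = N_4 + 2*N_3 + 2*N_2  [with N_4=7, N_3=-5, N_2=3]  = 3

3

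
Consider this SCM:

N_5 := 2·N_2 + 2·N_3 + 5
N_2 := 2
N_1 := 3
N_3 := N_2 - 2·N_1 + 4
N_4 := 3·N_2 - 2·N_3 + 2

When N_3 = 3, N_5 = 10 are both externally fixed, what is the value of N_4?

The joint intervention fixes N_3 = 3, N_5 = 10, removing each variable's own equation.
N_4 = 3·N_2 - 2·N_3 + 2  [with N_2=2, N_3=3]  = 2

2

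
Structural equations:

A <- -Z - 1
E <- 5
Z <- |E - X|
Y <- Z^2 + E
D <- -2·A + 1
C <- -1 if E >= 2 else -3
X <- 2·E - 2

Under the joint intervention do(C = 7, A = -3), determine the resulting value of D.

Under do(C = 7, A = -3), each intervened variable's structural equation is replaced by its fixed value.
D = -2·A + 1  [with A=-3]  = 7

7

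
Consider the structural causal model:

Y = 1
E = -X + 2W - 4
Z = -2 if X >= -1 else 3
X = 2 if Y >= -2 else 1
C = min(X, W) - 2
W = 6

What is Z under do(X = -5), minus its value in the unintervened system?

5

do(X=-5) replaces the equation X = 2 if Y >= -2 else 1 with the constant X = -5.
Z = -2 if X >= -1 else 3  [with X=-5]  = 3
Without intervention: X = 2 if Y >= -2 else 1  [with Y=1]  = 2; Z = -2 if X >= -1 else 3  [with X=2]  = -2.
Change = 3 − (-2) = 5.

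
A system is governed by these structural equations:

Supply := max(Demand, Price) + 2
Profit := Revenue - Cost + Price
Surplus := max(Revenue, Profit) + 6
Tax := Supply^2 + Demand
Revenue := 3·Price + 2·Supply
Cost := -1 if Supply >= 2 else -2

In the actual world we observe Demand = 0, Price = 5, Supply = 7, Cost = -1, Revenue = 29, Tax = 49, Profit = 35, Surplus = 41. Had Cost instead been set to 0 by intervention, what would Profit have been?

The intervention breaks the incoming arrows to Cost: Cost := -1 if Supply >= 2 else -2 no longer applies, and Cost = 0.
Supply = max(Demand, Price) + 2  [with Demand=0, Price=5]  = 7
Revenue = 3·Price + 2·Supply  [with Price=5, Supply=7]  = 29
Profit = Revenue - Cost + Price  [with Revenue=29, Cost=0, Price=5]  = 34

34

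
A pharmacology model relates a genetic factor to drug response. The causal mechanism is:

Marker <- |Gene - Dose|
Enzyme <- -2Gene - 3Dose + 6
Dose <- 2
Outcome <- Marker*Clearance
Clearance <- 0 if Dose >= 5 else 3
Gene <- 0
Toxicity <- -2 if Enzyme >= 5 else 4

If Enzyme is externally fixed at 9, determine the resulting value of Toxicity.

do(Enzyme=9) replaces the equation Enzyme <- -2Gene - 3Dose + 6 with the constant Enzyme = 9.
Toxicity = -2 if Enzyme >= 5 else 4  [with Enzyme=9]  = -2

-2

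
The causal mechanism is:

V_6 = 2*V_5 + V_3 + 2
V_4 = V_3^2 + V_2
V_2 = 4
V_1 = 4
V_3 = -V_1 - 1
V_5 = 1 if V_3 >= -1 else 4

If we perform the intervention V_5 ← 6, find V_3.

-5

do(V_5=6) replaces the equation V_5 = 1 if V_3 >= -1 else 4 with the constant V_5 = 6.
V_3 is not downstream of the intervention, so its value is determined by the original equations.
V_3 = -V_1 - 1  [with V_1=4]  = -5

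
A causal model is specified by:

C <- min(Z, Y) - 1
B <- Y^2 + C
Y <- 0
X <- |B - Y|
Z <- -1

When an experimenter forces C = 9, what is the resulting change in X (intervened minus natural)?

do(C=9) replaces the equation C <- min(Z, Y) - 1 with the constant C = 9.
B = Y^2 + C  [with Y=0, C=9]  = 9
X = |B - Y|  [with B=9, Y=0]  = 9
Without intervention: C = min(Z, Y) - 1  [with Z=-1, Y=0]  = -2; B = Y^2 + C  [with Y=0, C=-2]  = -2; X = |B - Y|  [with B=-2, Y=0]  = 2.
Change = 9 − 2 = 7.

7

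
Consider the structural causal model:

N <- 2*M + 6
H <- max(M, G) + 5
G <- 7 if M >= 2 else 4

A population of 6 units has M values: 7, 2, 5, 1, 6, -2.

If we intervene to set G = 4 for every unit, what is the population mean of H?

The intervention sets G=4 in all 6 units regardless of M. Recomputing H per unit gives 12, 9, 10, 9, 11, 9; average 10.

10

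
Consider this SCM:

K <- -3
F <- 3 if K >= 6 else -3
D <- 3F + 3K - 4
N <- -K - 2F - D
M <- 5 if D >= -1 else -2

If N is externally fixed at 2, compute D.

Under do(N=2), the mechanism N <- -K - 2F - D is discarded; N is fixed at 2.
Since D is not a descendant of the intervened variable, it is unaffected.
F = 3 if K >= 6 else -3  [with K=-3]  = -3
D = 3F + 3K - 4  [with F=-3, K=-3]  = -22

-22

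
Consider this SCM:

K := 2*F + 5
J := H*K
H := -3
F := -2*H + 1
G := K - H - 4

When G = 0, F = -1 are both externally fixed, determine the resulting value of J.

The joint intervention fixes G = 0, F = -1, removing each variable's own equation.
K = 2*F + 5  [with F=-1]  = 3
J = H*K  [with H=-3, K=3]  = -9

-9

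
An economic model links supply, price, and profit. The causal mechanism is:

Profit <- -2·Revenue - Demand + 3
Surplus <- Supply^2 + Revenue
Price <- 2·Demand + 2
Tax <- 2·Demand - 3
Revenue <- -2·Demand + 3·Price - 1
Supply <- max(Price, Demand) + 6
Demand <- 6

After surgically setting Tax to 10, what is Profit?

The intervention breaks the incoming arrows to Tax: Tax <- 2·Demand - 3 no longer applies, and Tax = 10.
Since Profit is not a descendant of the intervened variable, it is unaffected.
Price = 2·Demand + 2  [with Demand=6]  = 14
Revenue = -2·Demand + 3·Price - 1  [with Demand=6, Price=14]  = 29
Profit = -2·Revenue - Demand + 3  [with Revenue=29, Demand=6]  = -61

-61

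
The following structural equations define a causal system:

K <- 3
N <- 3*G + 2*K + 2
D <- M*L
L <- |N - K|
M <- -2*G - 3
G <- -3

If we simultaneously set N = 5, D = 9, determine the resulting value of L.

2

The joint intervention fixes N = 5, D = 9, removing each variable's own equation.
L = |N - K|  [with N=5, K=3]  = 2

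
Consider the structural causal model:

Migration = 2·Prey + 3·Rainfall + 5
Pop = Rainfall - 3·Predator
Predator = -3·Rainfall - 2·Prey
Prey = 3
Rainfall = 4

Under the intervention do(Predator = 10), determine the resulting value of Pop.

do(Predator=10) replaces the equation Predator = -3·Rainfall - 2·Prey with the constant Predator = 10.
Pop = Rainfall - 3·Predator  [with Rainfall=4, Predator=10]  = -26

-26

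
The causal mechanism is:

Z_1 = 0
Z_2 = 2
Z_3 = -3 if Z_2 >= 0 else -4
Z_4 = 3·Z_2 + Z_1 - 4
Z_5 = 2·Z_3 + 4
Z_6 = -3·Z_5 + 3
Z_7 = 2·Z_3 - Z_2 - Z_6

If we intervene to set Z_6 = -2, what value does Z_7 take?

-6

Intervening sets Z_6 = -2 and removes its equation (Z_6 = -3·Z_5 + 3).
Z_3 = -3 if Z_2 >= 0 else -4  [with Z_2=2]  = -3
Z_7 = 2·Z_3 - Z_2 - Z_6  [with Z_3=-3, Z_2=2, Z_6=-2]  = -6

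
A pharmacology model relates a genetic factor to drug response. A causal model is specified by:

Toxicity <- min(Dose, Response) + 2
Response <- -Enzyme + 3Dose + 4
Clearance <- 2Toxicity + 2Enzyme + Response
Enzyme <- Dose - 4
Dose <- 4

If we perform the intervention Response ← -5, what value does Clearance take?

do(Response=-5) replaces the equation Response <- -Enzyme + 3Dose + 4 with the constant Response = -5.
Enzyme = Dose - 4  [with Dose=4]  = 0
Toxicity = min(Dose, Response) + 2  [with Dose=4, Response=-5]  = -3
Clearance = 2Toxicity + 2Enzyme + Response  [with Toxicity=-3, Enzyme=0, Response=-5]  = -11

-11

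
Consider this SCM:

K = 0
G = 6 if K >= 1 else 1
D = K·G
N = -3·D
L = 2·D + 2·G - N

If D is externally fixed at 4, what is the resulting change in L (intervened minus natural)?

20

do(D=4) replaces the equation D = K·G with the constant D = 4.
G = 6 if K >= 1 else 1  [with K=0]  = 1
N = -3·D  [with D=4]  = -12
L = 2·D + 2·G - N  [with D=4, G=1, N=-12]  = 22
Without intervention: G = 6 if K >= 1 else 1  [with K=0]  = 1; D = K·G  [with K=0, G=1]  = 0; N = -3·D  [with D=0]  = 0; L = 2·D + 2·G - N  [with D=0, G=1, N=0]  = 2.
Change = 22 − 2 = 20.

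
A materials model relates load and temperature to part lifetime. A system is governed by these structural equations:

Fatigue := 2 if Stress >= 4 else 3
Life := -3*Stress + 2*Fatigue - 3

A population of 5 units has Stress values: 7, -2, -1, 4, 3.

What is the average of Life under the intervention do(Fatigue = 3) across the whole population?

-3.6

do(Fatigue=3) breaks Fatigue's dependence on Stress. With Fatigue=3 fixed, Life across the units is -18, 9, 6, -9, -6, mean -3.6.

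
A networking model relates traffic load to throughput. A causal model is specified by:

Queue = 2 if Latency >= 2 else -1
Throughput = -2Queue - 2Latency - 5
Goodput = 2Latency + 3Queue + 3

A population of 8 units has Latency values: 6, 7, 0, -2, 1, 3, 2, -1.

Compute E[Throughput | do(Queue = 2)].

Under do(Queue=2), Queue's equation is replaced by Queue=2 for every unit. Per-unit Throughput: -21, -23, -9, -5, -11, -15, -13, -7. Mean = -13.

-13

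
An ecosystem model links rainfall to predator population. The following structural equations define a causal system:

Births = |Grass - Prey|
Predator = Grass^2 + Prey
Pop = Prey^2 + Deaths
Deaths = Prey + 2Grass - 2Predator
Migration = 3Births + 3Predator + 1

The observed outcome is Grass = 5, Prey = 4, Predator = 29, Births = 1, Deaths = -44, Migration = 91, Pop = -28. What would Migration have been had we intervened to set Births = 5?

Under do(Births=5), the mechanism Births = |Grass - Prey| is discarded; Births is fixed at 5.
Predator = Grass^2 + Prey  [with Grass=5, Prey=4]  = 29
Migration = 3Births + 3Predator + 1  [with Births=5, Predator=29]  = 103

103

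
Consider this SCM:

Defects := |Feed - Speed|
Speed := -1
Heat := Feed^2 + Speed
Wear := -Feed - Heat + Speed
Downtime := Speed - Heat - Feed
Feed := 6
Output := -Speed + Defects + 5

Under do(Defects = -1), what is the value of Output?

5

The intervention breaks the incoming arrows to Defects: Defects := |Feed - Speed| no longer applies, and Defects = -1.
Output = -Speed + Defects + 5  [with Speed=-1, Defects=-1]  = 5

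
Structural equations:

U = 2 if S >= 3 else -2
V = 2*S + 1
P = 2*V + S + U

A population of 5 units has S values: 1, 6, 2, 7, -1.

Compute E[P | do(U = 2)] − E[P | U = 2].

-17.5

Every unit gets U=2 under the intervention. P values become 9, 34, 14, 39, -1; E[P|do(U=2)] = 19.
Observing U=2 restricts to units where U's equation naturally yields 2: S ∈ {6, 7}. In that subpopulation P = 34, 39, mean 36.5.
Difference = 19 − 36.5 = -17.5.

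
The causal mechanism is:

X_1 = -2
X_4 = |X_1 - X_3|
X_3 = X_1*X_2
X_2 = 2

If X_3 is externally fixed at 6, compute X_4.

The intervention breaks the incoming arrows to X_3: X_3 = X_1*X_2 no longer applies, and X_3 = 6.
X_4 = |X_1 - X_3|  [with X_1=-2, X_3=6]  = 8

8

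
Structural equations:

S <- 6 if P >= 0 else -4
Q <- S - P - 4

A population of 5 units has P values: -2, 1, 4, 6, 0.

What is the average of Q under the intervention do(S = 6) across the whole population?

0.2

Under do(S=6), S's equation is replaced by S=6 for every unit. Per-unit Q: 4, 1, -2, -4, 2. Mean = 0.2.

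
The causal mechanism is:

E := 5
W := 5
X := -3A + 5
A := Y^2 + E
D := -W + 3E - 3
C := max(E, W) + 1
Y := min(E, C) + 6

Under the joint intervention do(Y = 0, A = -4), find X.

17

Under do(Y = 0, A = -4), each intervened variable's structural equation is replaced by its fixed value.
X = -3A + 5  [with A=-4]  = 17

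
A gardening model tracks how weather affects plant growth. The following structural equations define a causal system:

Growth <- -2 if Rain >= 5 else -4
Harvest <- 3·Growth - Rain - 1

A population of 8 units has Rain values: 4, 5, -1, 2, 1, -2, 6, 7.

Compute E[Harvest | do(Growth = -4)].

The intervention sets Growth=-4 in all 8 units regardless of Rain. Recomputing Harvest per unit gives -17, -18, -12, -15, -14, -11, -19, -20; average -15.75.

-15.75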